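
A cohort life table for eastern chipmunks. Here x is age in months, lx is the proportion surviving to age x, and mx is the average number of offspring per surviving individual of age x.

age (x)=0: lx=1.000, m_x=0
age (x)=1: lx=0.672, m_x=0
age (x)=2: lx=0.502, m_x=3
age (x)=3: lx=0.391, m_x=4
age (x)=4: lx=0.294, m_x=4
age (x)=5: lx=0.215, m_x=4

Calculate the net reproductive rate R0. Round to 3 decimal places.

5.106

lx·mx by age: 0, 0, 1.506, 1.564, 1.176, 0.86
R0 = Σ lx·mx = 5.106 → 5.106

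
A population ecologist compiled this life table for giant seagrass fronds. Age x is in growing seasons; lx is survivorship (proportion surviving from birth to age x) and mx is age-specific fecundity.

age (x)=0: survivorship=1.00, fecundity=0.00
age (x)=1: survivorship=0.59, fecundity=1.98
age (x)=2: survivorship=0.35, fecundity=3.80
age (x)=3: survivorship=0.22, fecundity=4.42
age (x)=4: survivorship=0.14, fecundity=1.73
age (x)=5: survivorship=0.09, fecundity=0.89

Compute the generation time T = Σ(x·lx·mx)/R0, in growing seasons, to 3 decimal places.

2.139

lx·mx: 0, 1.1682, 1.33, 0.9724, 0.2422, 0.0801 → R0 = 3.7929
x·lx·mx: 0, 1.1682, 2.66, 2.9172, 0.9688, 0.4005 → Σ = 8.1147
T = 8.1147 / 3.7929 = 2.139445… → 2.139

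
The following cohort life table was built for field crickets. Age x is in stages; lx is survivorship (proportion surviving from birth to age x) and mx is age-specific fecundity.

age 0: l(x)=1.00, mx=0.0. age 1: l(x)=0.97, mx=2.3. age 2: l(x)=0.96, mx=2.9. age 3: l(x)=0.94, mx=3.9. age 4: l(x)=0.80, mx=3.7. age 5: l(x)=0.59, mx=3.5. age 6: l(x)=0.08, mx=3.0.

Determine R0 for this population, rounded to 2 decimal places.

lx·mx by age: 0, 2.231, 2.784, 3.666, 2.96, 2.065, 0.24
R0 = Σ lx·mx = 13.946 → 13.95

13.95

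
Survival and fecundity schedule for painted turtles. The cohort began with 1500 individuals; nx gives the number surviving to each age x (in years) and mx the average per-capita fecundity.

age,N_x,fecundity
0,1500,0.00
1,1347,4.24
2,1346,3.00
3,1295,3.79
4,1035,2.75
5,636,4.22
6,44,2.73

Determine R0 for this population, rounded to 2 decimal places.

lx = nx/n0 = nx/1500: 1, 0.898, 0.89733…, 0.86333…, 0.69, 0.424, 0.02933…
lx·mx by age: 0, 3.80752, 2.692…, 3.272033…, 1.8975, 1.78928, 0.08008…
R0 = Σ lx·mx = 13.538413… → 13.54

13.54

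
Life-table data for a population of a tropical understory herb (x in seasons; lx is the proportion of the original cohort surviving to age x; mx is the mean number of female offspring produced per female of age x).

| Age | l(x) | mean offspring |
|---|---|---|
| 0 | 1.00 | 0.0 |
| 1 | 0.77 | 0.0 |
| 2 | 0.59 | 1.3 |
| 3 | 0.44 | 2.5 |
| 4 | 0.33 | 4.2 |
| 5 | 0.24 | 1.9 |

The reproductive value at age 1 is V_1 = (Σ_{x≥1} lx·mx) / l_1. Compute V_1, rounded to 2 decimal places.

lx·mx for x ≥ 1: 0, 0.767, 1.1, 1.386, 0.456 → sum = 3.709
V_1 = 3.709 / l_1 = 3.709 / 0.77 = 4.816883… → 4.82

4.82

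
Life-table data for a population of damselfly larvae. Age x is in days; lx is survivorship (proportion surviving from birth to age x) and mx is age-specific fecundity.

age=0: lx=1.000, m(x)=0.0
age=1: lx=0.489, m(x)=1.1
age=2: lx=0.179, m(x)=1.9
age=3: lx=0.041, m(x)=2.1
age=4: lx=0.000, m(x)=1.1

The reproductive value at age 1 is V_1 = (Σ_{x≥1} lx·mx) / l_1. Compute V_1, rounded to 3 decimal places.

lx·mx for x ≥ 1: 0.5379, 0.3401, 0.0861, 0 → sum = 0.9641
V_1 = 0.9641 / l_1 = 0.9641 / 0.489 = 1.971575… → 1.972

1.972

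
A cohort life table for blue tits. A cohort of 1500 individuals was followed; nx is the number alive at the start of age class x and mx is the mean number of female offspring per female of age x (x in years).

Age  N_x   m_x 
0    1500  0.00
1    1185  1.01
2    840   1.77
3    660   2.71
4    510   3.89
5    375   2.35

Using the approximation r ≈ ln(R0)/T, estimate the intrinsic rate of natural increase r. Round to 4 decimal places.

lx = nx/n0 = nx/1500: 1, 0.79, 0.56, 0.44, 0.34, 0.25
R0 = Σ lx·mx = 0 + 0.7979 + 0.9912 + 1.1924 + 1.3226 + 0.5875 = 4.8916
Σ x·lx·mx = 14.5854; T = 14.5854/4.8916 = 2.98172…
r ≈ ln(R0)/T = ln(4.8916)/2.98172… = 0.532417… → 0.5324

0.5324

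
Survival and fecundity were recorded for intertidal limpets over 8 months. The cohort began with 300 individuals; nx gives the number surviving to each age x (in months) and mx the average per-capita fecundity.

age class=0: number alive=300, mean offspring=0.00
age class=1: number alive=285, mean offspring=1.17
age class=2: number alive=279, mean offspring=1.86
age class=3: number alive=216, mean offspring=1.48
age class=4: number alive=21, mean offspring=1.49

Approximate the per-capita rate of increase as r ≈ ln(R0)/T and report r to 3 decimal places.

0.681

lx = nx/n0 = nx/300: 1, 0.95, 0.93, 0.72, 0.07
R0 = Σ lx·mx = 0 + 1.1115 + 1.7298 + 1.0656 + 0.1043 = 4.0112
Σ x·lx·mx = 8.1851; T = 8.1851/4.0112 = 2.04056…
r ≈ ln(R0)/T = ln(4.0112)/2.04056… = 0.68074… → 0.681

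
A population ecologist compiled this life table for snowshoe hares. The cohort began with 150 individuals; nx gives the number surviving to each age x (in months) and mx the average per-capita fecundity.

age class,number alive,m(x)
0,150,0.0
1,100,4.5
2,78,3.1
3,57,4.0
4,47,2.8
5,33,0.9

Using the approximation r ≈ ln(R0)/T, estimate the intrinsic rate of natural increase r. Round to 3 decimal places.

lx = nx/n0 = nx/150: 1, 0.66667…, 0.52, 0.38, 0.31333…, 0.22
R0 = Σ lx·mx = 0 + 3… + 1.612 + 1.52 + 0.87733… + 0.198 = 7.207333…
Σ x·lx·mx = 15.283333…; T = 15.283333…/7.207333… = 2.12053…
r ≈ ln(R0)/T = ln(7.207333…)/2.12053… = 0.93142… → 0.931

0.931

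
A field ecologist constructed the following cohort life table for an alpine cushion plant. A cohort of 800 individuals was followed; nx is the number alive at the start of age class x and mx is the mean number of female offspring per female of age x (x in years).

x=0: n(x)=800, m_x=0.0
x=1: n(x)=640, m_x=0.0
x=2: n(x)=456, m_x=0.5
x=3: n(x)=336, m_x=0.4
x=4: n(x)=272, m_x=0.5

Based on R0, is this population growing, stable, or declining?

lx = nx/n0 = nx/800: 1, 0.8, 0.57, 0.42, 0.34
R0 = Σ lx·mx = 0 + 0 + 0.285 + 0.168 + 0.17 = 0.623
R0 < 1, so the population is declining.

declining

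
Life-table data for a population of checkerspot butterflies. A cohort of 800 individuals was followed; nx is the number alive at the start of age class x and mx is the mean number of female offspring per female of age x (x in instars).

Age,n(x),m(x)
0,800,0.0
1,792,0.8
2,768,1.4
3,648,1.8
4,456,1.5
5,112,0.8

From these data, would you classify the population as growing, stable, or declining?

lx = nx/n0 = nx/800: 1, 0.99, 0.96, 0.81, 0.57, 0.14
R0 = Σ lx·mx = 0 + 0.792 + 1.344 + 1.458 + 0.855 + 0.112 = 4.561
R0 > 1, so the population is growing.

growing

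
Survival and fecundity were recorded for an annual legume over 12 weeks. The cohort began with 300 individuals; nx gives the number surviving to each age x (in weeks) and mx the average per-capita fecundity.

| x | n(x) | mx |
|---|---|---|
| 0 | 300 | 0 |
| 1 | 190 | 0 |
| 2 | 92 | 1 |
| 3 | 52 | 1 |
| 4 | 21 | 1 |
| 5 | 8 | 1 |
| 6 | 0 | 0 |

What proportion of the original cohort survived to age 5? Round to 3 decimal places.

l_5 = n_5/n_0 = 8/300 = 0.026667… → 0.027

0.027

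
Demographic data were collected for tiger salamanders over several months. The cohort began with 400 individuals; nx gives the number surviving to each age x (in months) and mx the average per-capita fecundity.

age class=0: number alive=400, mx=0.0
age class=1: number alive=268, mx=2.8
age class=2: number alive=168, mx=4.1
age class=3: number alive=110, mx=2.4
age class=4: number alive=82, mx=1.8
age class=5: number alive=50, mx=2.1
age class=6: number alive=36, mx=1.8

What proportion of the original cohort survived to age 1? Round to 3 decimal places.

l_1 = n_1/n_0 = 268/400 = 0.67 → 0.670

0.670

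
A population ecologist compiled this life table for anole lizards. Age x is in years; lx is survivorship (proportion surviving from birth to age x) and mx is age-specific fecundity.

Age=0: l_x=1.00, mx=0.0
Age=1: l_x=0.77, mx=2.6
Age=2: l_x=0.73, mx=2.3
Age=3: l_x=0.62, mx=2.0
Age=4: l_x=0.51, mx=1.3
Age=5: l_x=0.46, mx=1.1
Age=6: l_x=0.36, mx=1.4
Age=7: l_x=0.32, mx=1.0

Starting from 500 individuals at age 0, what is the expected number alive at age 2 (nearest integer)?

365

Expected survivors = N0 · l_2 = 500 × 0.73 = 365 → 365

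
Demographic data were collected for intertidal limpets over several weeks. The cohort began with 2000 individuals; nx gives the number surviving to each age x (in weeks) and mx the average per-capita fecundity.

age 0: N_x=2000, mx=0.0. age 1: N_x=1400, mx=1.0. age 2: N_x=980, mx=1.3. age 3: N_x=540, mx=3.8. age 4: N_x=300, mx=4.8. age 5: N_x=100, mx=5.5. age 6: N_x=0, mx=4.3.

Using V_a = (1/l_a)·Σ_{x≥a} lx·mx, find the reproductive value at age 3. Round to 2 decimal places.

lx = nx/n0 = nx/2000: 1, 0.7, 0.49, 0.27, 0.15, 0.05, 0
lx·mx for x ≥ 3: 1.026, 0.72, 0.275, 0 → sum = 2.021
V_3 = 2.021 / l_3 = 2.021 / 0.27 = 7.485185… → 7.49

7.49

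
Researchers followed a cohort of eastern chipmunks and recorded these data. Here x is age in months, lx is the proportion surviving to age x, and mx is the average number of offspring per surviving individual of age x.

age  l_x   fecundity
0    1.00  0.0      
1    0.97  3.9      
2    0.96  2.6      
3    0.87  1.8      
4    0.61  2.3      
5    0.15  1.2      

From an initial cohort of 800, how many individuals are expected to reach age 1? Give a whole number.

776

Expected survivors = N0 · l_1 = 800 × 0.97 = 776 → 776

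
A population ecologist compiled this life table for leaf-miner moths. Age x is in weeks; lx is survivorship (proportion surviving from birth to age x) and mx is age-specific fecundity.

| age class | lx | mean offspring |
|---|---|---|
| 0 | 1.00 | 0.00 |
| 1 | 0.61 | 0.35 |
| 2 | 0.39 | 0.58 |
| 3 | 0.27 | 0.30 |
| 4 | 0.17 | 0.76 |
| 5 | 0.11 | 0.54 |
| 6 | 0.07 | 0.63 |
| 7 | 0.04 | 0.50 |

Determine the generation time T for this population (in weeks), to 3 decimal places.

2.751

lx·mx: 0, 0.2135, 0.2262, 0.081, 0.1292, 0.0594, 0.0441, 0.02 → R0 = 0.7734
x·lx·mx: 0, 0.2135, 0.4524, 0.243, 0.5168, 0.297, 0.2646, 0.14 → Σ = 2.1273
T = 2.1273 / 0.7734 = 2.750582… → 2.751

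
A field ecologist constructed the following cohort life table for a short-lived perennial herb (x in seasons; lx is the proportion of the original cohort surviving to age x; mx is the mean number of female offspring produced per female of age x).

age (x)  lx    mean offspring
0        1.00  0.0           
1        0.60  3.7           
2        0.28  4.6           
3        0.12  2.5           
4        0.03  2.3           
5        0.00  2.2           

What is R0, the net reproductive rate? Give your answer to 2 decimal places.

lx·mx by age: 0, 2.22, 1.288, 0.3, 0.069, 0
R0 = Σ lx·mx = 3.877 → 3.88

3.88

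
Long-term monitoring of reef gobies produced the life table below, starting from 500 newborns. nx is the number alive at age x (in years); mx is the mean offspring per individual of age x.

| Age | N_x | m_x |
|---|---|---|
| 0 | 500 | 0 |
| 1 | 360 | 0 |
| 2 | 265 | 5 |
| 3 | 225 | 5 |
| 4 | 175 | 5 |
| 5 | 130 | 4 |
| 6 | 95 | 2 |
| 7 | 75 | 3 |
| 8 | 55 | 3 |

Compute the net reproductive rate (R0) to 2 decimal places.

lx = nx/n0 = nx/500: 1, 0.72, 0.53, 0.45, 0.35, 0.26, 0.19, 0.15, 0.11
lx·mx by age: 0, 0, 2.65, 2.25, 1.75, 1.04, 0.38, 0.45, 0.33
R0 = Σ lx·mx = 8.85 → 8.85

8.85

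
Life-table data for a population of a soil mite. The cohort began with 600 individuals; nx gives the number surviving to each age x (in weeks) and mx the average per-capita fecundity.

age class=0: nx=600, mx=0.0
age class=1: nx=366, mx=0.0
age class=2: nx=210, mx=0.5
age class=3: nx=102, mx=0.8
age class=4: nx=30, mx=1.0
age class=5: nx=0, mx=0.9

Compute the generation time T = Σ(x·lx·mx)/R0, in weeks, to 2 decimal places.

2.65

lx = nx/n0 = nx/600: 1, 0.61, 0.35, 0.17, 0.05, 0
lx·mx: 0, 0, 0.175, 0.136, 0.05, 0 → R0 = 0.361
x·lx·mx: 0, 0, 0.35, 0.408, 0.2, 0 → Σ = 0.958
T = 0.958 / 0.361 = 2.65374… → 2.65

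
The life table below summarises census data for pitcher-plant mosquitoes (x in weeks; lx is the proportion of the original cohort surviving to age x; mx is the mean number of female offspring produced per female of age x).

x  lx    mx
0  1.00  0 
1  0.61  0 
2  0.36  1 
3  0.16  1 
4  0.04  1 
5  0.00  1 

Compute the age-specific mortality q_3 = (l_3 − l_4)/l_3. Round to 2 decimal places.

q_3 = (l_3 − l_4) / l_3 = (0.16 − 0.04) / 0.16
     = 0.12 / 0.16 = 0.75 → 0.75

0.75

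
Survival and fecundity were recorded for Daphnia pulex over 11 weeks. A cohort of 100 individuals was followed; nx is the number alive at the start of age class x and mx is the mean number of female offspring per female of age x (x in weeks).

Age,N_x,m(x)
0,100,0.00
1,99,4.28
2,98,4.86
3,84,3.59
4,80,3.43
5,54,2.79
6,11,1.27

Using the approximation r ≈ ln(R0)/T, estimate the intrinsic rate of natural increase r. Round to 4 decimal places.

1.0887

lx = nx/n0 = nx/100: 1, 0.99, 0.98, 0.84, 0.8, 0.54, 0.11
R0 = Σ lx·mx = 0 + 4.2372 + 4.7628 + 3.0156 + 2.744 + 1.5066 + 0.1397 = 16.4059
Σ x·lx·mx = 42.1568; T = 42.1568/16.4059 = 2.56961…
r ≈ ln(R0)/T = ln(16.4059)/2.56961… = 1.088741… → 1.0887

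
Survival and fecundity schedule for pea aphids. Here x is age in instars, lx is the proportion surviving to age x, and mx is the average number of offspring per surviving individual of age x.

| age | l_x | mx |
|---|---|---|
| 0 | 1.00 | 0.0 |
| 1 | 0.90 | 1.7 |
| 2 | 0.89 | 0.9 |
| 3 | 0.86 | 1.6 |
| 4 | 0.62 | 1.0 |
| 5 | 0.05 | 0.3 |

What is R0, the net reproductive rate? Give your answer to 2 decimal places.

lx·mx by age: 0, 1.53, 0.801, 1.376, 0.62, 0.015
R0 = Σ lx·mx = 4.342 → 4.34

4.34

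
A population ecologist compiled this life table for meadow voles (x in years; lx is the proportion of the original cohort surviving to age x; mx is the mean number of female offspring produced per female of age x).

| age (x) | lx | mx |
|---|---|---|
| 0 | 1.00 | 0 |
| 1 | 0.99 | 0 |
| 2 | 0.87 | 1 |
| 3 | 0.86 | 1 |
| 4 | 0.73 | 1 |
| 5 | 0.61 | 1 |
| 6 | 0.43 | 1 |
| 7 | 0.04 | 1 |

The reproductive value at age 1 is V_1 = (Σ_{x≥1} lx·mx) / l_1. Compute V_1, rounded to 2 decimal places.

3.58

lx·mx for x ≥ 1: 0, 0.87, 0.86, 0.73, 0.61, 0.43, 0.04 → sum = 3.54
V_1 = 3.54 / l_1 = 3.54 / 0.99 = 3.575758… → 3.58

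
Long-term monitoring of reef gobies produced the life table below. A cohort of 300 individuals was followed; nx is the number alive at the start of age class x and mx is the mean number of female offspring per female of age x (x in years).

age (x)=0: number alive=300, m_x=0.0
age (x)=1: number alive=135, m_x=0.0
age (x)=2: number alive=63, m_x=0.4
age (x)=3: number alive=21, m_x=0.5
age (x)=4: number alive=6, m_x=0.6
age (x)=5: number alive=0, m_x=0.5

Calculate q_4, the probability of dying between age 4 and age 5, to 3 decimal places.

lx = nx/n0 = nx/300: 1, 0.45, 0.21, 0.07, 0.02, 0
q_4 = (l_4 − l_5) / l_4 = (0.02 − 0) / 0.02
     = 0.02 / 0.02 = 1 → 1.000

1.000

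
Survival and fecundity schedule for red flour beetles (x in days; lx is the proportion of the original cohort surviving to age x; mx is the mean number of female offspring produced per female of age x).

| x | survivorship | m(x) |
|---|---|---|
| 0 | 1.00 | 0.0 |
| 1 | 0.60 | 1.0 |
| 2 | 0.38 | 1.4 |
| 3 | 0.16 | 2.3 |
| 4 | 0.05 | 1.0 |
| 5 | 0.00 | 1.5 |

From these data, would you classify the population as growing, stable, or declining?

growing

R0 = Σ lx·mx = 0 + 0.6 + 0.532 + 0.368 + 0.05 + 0 = 1.55
R0 > 1, so the population is growing.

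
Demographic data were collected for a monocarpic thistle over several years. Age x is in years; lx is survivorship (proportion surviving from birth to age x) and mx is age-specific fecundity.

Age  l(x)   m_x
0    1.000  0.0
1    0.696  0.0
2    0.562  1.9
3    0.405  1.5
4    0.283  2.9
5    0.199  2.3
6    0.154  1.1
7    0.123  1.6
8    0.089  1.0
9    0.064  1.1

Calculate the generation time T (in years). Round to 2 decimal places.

3.81

lx·mx: 0, 0, 1.0678, 0.6075, 0.8207, 0.4577, 0.1694, 0.1968, 0.089, 0.0704 → R0 = 3.4793
x·lx·mx: 0, 0, 2.1356, 1.8225, 3.2828, 2.2885, 1.0164, 1.3776, 0.712, 0.6336 → Σ = 13.269
T = 13.269 / 3.4793 = 3.813698… → 3.81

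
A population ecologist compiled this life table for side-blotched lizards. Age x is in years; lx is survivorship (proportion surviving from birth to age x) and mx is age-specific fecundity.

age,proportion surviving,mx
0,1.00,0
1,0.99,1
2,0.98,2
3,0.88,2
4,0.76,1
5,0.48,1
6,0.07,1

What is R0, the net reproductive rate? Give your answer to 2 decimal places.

lx·mx by age: 0, 0.99, 1.96, 1.76, 0.76, 0.48, 0.07
R0 = Σ lx·mx = 6.02 → 6.02

6.02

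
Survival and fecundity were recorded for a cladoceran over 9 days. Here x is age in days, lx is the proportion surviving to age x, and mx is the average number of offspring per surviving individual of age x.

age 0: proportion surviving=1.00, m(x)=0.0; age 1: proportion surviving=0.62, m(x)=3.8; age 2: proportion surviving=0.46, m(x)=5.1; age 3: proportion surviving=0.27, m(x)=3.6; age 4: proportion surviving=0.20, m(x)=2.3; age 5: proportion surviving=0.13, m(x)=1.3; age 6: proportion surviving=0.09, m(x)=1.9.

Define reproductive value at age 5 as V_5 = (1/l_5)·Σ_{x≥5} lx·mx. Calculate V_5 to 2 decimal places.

lx·mx for x ≥ 5: 0.169, 0.171 → sum = 0.34
V_5 = 0.34 / l_5 = 0.34 / 0.13 = 2.615385… → 2.62

2.62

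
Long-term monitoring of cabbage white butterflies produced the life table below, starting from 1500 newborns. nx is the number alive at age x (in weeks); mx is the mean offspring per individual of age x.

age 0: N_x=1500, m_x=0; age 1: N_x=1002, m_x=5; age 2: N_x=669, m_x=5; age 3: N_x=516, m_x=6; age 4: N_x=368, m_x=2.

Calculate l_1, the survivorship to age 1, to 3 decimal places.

l_1 = n_1/n_0 = 1002/1500 = 0.668 → 0.668

0.668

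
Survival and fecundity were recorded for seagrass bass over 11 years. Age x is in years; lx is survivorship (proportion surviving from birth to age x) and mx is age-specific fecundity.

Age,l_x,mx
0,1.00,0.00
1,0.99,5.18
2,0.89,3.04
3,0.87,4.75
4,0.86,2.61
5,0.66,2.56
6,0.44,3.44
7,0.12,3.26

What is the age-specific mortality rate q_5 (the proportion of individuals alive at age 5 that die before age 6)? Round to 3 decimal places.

q_5 = (l_5 − l_6) / l_5 = (0.66 − 0.44) / 0.66
     = 0.22 / 0.66 = 0.333333… → 0.333

0.333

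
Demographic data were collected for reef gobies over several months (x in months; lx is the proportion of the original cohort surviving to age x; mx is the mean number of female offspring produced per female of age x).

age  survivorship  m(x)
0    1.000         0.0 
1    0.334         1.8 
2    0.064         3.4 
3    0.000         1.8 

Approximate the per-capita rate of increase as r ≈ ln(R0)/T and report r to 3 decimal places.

R0 = Σ lx·mx = 0 + 0.6012 + 0.2176 + 0 = 0.8188
Σ x·lx·mx = 1.0364; T = 1.0364/0.8188 = 1.26575…
r ≈ ln(R0)/T = ln(0.8188)/1.26575… = -0.15794… → -0.158

-0.158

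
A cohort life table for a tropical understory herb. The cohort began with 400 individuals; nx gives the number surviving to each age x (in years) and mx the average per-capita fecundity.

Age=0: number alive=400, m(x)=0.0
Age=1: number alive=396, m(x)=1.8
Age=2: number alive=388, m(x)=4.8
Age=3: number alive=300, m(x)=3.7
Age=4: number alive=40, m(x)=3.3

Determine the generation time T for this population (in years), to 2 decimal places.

lx = nx/n0 = nx/400: 1, 0.99, 0.97, 0.75, 0.1
lx·mx: 0, 1.782, 4.656, 2.775, 0.33 → R0 = 9.543
x·lx·mx: 0, 1.782, 9.312, 8.325, 1.32 → Σ = 20.739
T = 20.739 / 9.543 = 2.173216… → 2.17

2.17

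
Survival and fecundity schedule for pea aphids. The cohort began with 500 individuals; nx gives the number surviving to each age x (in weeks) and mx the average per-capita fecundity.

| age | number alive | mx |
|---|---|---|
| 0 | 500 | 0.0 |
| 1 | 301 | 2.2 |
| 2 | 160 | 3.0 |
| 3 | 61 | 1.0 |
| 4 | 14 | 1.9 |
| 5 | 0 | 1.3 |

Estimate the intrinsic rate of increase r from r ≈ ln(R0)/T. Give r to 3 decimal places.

0.579

lx = nx/n0 = nx/500: 1, 0.602, 0.32, 0.122, 0.028, 0
R0 = Σ lx·mx = 0 + 1.3244 + 0.96 + 0.122 + 0.0532 + 0 = 2.4596
Σ x·lx·mx = 3.8232; T = 3.8232/2.4596 = 1.5544…
r ≈ ln(R0)/T = ln(2.4596)/1.5544… = 0.579… → 0.579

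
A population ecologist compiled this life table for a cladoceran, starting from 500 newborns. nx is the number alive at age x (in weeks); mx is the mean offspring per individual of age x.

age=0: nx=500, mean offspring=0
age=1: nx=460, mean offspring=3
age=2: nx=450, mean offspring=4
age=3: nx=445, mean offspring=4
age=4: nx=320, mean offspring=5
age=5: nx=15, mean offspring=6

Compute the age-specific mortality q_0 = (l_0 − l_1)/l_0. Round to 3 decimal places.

0.080

lx = nx/n0 = nx/500: 1, 0.92, 0.9, 0.89, 0.64, 0.03
q_0 = (l_0 − l_1) / l_0 = (1 − 0.92) / 1
     = 0.08 / 1 = 0.08 → 0.080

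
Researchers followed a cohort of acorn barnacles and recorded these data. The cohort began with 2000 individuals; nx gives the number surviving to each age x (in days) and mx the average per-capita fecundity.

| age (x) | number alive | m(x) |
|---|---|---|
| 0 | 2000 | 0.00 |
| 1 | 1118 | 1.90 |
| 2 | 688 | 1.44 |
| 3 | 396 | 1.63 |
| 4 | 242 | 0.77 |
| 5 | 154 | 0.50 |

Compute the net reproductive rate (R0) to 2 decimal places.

2.01

lx = nx/n0 = nx/2000: 1, 0.559, 0.344, 0.198, 0.121, 0.077
lx·mx by age: 0, 1.0621, 0.49536, 0.32274, 0.09317, 0.0385
R0 = Σ lx·mx = 2.01187 → 2.01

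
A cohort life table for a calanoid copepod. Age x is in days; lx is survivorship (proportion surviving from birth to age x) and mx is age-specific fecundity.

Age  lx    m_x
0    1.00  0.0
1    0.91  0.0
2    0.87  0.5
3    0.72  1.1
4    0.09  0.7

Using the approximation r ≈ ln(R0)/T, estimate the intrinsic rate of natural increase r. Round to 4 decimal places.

0.0939

R0 = Σ lx·mx = 0 + 0 + 0.435 + 0.792 + 0.063 = 1.29
Σ x·lx·mx = 3.498; T = 3.498/1.29 = 2.71163…
r ≈ ln(R0)/T = ln(1.29)/2.71163… = 0.093908… → 0.0939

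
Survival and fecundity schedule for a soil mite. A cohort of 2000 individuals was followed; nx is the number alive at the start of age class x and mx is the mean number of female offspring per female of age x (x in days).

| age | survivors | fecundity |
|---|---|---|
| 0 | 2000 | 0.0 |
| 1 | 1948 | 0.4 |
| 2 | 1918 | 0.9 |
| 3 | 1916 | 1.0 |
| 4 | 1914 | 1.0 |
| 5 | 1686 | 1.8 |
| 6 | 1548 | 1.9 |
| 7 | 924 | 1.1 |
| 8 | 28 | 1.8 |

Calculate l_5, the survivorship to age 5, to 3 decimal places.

0.843

l_5 = n_5/n_0 = 1686/2000 = 0.843 → 0.843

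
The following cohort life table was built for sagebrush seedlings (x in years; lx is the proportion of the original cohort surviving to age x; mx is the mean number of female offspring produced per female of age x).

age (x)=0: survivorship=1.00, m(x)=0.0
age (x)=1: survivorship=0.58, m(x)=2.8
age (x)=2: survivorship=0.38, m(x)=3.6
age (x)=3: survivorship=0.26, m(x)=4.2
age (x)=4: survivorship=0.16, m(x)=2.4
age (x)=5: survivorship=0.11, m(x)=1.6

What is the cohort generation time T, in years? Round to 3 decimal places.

2.165

lx·mx: 0, 1.624, 1.368, 1.092, 0.384, 0.176 → R0 = 4.644
x·lx·mx: 0, 1.624, 2.736, 3.276, 1.536, 0.88 → Σ = 10.052
T = 10.052 / 4.644 = 2.164513… → 2.165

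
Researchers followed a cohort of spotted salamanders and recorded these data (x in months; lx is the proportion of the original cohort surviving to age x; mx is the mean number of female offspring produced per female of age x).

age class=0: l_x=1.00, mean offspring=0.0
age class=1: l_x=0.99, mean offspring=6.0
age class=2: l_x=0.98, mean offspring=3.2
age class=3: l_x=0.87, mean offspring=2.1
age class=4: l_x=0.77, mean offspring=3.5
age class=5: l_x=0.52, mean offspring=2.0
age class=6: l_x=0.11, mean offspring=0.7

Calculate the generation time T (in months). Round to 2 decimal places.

lx·mx: 0, 5.94, 3.136, 1.827, 2.695, 1.04, 0.077 → R0 = 14.715
x·lx·mx: 0, 5.94, 6.272, 5.481, 10.78, 5.2, 0.462 → Σ = 34.135
T = 34.135 / 14.715 = 2.319742… → 2.32

2.32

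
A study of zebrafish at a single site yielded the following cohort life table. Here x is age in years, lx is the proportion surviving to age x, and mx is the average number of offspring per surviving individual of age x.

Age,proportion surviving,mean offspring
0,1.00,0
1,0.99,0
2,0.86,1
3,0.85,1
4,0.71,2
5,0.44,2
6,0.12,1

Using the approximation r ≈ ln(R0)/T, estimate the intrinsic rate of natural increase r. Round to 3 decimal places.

0.389

R0 = Σ lx·mx = 0 + 0 + 0.86 + 0.85 + 1.42 + 0.88 + 0.12 = 4.13
Σ x·lx·mx = 15.07; T = 15.07/4.13 = 3.64891…
r ≈ ln(R0)/T = ln(4.13)/3.64891… = 0.38869… → 0.389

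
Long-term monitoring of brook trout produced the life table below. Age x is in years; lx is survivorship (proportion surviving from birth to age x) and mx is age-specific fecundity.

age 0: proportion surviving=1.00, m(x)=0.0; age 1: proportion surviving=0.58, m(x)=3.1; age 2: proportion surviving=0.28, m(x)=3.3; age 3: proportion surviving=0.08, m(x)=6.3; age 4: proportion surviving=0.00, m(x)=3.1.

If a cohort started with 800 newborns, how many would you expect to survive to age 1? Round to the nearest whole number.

464

Expected survivors = N0 · l_1 = 800 × 0.58 = 464 → 464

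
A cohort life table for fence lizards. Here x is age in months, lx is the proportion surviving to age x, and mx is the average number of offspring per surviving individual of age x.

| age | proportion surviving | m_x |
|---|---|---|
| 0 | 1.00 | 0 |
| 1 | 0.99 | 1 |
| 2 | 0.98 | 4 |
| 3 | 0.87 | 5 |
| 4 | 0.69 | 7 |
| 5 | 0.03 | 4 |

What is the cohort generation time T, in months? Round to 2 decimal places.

lx·mx: 0, 0.99, 3.92, 4.35, 4.83, 0.12 → R0 = 14.21
x·lx·mx: 0, 0.99, 7.84, 13.05, 19.32, 0.6 → Σ = 41.8
T = 41.8 / 14.21 = 2.94159… → 2.94

2.94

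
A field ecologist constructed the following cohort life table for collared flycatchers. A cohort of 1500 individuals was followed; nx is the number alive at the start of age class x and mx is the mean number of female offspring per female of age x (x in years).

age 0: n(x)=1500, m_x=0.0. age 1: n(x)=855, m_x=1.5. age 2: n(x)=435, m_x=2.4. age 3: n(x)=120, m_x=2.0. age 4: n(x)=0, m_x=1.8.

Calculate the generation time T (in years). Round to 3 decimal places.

lx = nx/n0 = nx/1500: 1, 0.57, 0.29, 0.08, 0
lx·mx: 0, 0.855, 0.696, 0.16, 0 → R0 = 1.711
x·lx·mx: 0, 0.855, 1.392, 0.48, 0 → Σ = 2.727
T = 2.727 / 1.711 = 1.593805… → 1.594

1.594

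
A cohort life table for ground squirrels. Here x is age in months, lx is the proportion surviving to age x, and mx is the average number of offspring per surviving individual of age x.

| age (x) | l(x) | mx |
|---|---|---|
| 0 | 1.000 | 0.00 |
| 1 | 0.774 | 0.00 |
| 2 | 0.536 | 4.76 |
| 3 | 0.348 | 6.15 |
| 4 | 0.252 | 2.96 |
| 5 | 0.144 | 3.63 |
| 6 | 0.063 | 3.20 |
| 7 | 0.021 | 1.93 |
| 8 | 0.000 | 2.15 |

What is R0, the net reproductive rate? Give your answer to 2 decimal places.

6.20

lx·mx by age: 0, 0, 2.55136, 2.1402, 0.74592, 0.52272, 0.2016, 0.04053, 0
R0 = Σ lx·mx = 6.20233 → 6.20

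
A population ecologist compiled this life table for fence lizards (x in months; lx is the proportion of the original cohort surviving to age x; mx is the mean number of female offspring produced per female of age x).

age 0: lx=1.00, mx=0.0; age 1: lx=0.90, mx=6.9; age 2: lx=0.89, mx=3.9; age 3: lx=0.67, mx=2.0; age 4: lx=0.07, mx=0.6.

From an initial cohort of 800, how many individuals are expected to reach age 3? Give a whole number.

536

Expected survivors = N0 · l_3 = 800 × 0.67 = 536 → 536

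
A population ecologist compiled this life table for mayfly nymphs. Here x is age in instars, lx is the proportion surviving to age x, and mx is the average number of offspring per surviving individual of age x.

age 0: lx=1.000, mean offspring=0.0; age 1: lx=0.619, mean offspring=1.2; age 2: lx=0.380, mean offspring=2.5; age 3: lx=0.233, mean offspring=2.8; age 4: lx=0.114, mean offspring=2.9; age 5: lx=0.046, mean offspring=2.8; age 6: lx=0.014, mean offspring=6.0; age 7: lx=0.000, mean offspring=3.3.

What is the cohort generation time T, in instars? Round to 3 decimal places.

lx·mx: 0, 0.7428, 0.95, 0.6524, 0.3306, 0.1288, 0.084, 0 → R0 = 2.8886
x·lx·mx: 0, 0.7428, 1.9, 1.9572, 1.3224, 0.644, 0.504, 0 → Σ = 7.0704
T = 7.0704 / 2.8886 = 2.447691… → 2.448

2.448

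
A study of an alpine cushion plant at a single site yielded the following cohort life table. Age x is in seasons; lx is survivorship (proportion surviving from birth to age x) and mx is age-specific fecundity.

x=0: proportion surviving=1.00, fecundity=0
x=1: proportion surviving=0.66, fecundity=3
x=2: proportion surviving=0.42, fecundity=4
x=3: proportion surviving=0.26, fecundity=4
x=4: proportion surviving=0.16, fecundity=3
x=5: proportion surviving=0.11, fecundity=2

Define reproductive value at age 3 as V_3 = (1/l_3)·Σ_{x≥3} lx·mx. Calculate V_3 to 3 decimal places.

6.692

lx·mx for x ≥ 3: 1.04, 0.48, 0.22 → sum = 1.74
V_3 = 1.74 / l_3 = 1.74 / 0.26 = 6.692308… → 6.692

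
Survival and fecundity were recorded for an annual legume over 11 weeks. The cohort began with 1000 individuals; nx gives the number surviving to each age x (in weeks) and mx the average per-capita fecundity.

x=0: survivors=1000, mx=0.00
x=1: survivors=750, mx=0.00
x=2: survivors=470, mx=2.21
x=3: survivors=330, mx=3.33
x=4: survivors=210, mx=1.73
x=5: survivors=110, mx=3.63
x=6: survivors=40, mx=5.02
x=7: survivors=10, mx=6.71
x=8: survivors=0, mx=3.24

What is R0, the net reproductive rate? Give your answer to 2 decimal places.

lx = nx/n0 = nx/1000: 1, 0.75, 0.47, 0.33, 0.21, 0.11, 0.04, 0.01, 0
lx·mx by age: 0, 0, 1.0387, 1.0989, 0.3633, 0.3993, 0.2008, 0.0671, 0
R0 = Σ lx·mx = 3.1681 → 3.17

3.17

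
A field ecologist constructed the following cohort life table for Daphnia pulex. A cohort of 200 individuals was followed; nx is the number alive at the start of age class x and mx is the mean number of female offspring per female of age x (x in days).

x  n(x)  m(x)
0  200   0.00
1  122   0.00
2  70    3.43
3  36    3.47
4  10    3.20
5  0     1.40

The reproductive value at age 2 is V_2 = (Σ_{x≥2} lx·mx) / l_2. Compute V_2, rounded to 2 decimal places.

5.67

lx = nx/n0 = nx/200: 1, 0.61, 0.35, 0.18, 0.05, 0
lx·mx for x ≥ 2: 1.2005, 0.6246, 0.16, 0 → sum = 1.9851
V_2 = 1.9851 / l_2 = 1.9851 / 0.35 = 5.671714… → 5.67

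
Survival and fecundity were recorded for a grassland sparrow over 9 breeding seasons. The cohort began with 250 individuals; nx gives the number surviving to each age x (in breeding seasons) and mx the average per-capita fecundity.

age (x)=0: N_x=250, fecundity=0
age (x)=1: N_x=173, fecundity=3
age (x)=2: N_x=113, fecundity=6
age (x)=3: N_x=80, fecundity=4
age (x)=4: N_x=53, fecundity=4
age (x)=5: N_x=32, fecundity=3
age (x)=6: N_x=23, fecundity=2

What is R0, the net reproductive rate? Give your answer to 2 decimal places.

lx = nx/n0 = nx/250: 1, 0.692, 0.452, 0.32, 0.212, 0.128, 0.092
lx·mx by age: 0, 2.076, 2.712, 1.28, 0.848, 0.384, 0.184
R0 = Σ lx·mx = 7.484 → 7.48

7.48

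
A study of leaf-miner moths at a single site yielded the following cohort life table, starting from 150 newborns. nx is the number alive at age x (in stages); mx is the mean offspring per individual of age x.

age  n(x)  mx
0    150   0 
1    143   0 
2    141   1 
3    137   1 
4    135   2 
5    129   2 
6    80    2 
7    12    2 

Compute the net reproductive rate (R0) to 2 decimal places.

lx = nx/n0 = nx/150: 1, 0.95333…, 0.94, 0.91333…, 0.9, 0.86, 0.53333…, 0.08
lx·mx by age: 0, 0, 0.94, 0.913333…, 1.8, 1.72, 1.066667…, 0.16
R0 = Σ lx·mx = 6.6… → 6.60

6.60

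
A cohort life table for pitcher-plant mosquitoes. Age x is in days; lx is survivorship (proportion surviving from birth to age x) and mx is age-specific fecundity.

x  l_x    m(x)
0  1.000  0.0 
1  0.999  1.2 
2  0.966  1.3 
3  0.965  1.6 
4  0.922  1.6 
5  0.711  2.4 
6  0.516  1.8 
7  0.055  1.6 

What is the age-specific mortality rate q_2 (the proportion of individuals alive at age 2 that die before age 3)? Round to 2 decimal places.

q_2 = (l_2 − l_3) / l_2 = (0.966 − 0.965) / 0.966
     = 0.001 / 0.966 = 0.001035… → 0.00

0.00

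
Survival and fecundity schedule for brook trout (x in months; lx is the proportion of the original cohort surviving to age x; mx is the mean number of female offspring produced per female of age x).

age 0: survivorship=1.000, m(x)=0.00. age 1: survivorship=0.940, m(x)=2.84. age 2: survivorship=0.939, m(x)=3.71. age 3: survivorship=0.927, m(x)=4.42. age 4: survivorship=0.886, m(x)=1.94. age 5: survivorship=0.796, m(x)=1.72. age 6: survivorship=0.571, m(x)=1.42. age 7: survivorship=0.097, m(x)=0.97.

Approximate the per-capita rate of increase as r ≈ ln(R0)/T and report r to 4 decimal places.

R0 = Σ lx·mx = 0 + 2.6696 + 3.48369 + 4.09734 + 1.71884 + 1.36912 + 0.81082 + 0.09409 = 14.2435
Σ x·lx·mx = 41.17351; T = 41.17351/14.2435 = 2.89069…
r ≈ ln(R0)/T = ln(14.2435)/2.89069… = 0.918917… → 0.9189

0.9189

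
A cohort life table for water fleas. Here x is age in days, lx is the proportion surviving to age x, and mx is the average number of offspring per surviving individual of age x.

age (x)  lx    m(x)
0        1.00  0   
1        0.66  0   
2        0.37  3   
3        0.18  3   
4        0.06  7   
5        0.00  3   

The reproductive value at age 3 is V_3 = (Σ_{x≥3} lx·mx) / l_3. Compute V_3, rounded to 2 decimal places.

lx·mx for x ≥ 3: 0.54, 0.42, 0 → sum = 0.96
V_3 = 0.96 / l_3 = 0.96 / 0.18 = 5.333333… → 5.33

5.33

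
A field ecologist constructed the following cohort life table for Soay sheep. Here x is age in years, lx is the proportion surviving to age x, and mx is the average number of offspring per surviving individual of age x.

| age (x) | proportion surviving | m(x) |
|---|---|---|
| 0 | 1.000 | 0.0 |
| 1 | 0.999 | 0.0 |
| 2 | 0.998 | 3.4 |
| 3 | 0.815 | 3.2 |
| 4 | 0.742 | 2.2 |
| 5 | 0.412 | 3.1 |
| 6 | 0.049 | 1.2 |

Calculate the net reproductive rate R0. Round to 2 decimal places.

lx·mx by age: 0, 0, 3.3932, 2.608, 1.6324, 1.2772, 0.0588
R0 = Σ lx·mx = 8.9696 → 8.97

8.97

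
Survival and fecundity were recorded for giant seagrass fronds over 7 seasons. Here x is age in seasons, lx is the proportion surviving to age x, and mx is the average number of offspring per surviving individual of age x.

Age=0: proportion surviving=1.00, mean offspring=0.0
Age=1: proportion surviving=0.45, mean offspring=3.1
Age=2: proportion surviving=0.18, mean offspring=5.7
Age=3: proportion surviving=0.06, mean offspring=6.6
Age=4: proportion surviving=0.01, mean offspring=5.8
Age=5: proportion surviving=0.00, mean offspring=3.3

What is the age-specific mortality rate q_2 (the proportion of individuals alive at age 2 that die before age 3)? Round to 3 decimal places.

0.667

q_2 = (l_2 − l_3) / l_2 = (0.18 − 0.06) / 0.18
     = 0.12 / 0.18 = 0.666667… → 0.667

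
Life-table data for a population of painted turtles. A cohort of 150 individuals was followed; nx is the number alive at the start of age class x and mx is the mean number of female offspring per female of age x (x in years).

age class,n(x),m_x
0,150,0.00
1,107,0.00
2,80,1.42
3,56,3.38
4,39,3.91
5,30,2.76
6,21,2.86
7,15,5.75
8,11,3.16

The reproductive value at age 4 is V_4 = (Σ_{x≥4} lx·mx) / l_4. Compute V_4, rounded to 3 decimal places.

10.676

lx = nx/n0 = nx/150: 1, 0.71333…, 0.53333…, 0.37333…, 0.26, 0.2, 0.14, 0.1, 0.07333…
lx·mx for x ≥ 4: 1.0166, 0.552, 0.4004, 0.575, 0.231733… → sum = 2.775733…
V_4 = 2.775733… / l_4 = 2.775733… / 0.26 = 10.675897… → 10.676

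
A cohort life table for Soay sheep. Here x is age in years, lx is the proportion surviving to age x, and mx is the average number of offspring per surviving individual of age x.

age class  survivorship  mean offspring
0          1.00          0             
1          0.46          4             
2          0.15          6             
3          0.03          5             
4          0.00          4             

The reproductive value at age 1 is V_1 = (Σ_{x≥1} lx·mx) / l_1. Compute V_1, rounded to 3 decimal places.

lx·mx for x ≥ 1: 1.84, 0.9, 0.15, 0 → sum = 2.89
V_1 = 2.89 / l_1 = 2.89 / 0.46 = 6.282609… → 6.283

6.283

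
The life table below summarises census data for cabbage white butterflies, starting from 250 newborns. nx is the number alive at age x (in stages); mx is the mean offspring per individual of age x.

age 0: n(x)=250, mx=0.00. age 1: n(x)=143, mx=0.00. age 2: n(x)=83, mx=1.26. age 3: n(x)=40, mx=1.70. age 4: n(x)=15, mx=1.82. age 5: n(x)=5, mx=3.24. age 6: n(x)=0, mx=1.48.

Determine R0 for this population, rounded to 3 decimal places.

lx = nx/n0 = nx/250: 1, 0.572, 0.332, 0.16, 0.06, 0.02, 0
lx·mx by age: 0, 0, 0.41832, 0.272, 0.1092, 0.0648, 0
R0 = Σ lx·mx = 0.86432 → 0.864

0.864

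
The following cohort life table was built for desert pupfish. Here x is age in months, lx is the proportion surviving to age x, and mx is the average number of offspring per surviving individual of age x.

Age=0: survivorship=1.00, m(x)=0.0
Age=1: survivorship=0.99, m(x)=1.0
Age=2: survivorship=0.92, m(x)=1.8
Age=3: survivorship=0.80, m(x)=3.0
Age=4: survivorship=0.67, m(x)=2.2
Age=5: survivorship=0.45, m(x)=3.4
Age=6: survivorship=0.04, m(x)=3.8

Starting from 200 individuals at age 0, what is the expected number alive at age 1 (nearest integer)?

Expected survivors = N0 · l_1 = 200 × 0.99 = 198 → 198

198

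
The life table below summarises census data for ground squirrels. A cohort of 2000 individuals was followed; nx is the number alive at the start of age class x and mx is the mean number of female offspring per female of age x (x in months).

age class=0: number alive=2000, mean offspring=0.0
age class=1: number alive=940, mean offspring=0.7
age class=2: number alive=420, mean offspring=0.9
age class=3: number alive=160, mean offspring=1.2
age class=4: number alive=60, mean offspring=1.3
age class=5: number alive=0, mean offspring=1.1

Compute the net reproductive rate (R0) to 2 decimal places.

0.65

lx = nx/n0 = nx/2000: 1, 0.47, 0.21, 0.08, 0.03, 0
lx·mx by age: 0, 0.329, 0.189, 0.096, 0.039, 0
R0 = Σ lx·mx = 0.653 → 0.65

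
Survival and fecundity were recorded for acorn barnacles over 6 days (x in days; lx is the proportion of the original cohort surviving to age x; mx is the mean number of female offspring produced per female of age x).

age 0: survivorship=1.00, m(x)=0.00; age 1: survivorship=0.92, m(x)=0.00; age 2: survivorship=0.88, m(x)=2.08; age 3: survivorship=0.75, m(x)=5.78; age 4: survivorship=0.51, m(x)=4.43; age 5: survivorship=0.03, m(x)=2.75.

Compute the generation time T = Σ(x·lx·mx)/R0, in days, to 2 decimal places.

3.07

lx·mx: 0, 0, 1.8304, 4.335, 2.2593, 0.0825 → R0 = 8.5072
x·lx·mx: 0, 0, 3.6608, 13.005, 9.0372, 0.4125 → Σ = 26.1155
T = 26.1155 / 8.5072 = 3.069811… → 3.07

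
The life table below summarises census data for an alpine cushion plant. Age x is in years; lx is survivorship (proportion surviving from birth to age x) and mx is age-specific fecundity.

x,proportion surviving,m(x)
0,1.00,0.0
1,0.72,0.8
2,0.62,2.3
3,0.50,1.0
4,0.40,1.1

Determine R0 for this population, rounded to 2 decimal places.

2.94

lx·mx by age: 0, 0.576, 1.426, 0.5, 0.44
R0 = Σ lx·mx = 2.942 → 2.94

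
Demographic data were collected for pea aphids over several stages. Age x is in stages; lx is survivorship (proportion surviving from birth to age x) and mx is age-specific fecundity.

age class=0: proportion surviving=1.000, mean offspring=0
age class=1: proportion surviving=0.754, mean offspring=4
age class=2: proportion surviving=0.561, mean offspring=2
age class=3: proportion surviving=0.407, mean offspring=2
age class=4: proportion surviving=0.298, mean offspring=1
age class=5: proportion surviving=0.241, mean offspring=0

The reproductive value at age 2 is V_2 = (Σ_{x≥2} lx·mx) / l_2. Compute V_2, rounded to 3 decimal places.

lx·mx for x ≥ 2: 1.122, 0.814, 0.298, 0 → sum = 2.234
V_2 = 2.234 / l_2 = 2.234 / 0.561 = 3.982175… → 3.982

3.982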